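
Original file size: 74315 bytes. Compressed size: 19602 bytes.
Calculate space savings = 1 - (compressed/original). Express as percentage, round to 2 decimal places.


ratio = compressed/original = 19602/74315 = 0.263769
savings = 1 - ratio = 1 - 0.263769 = 0.736231
as a percentage: 0.736231 * 100 = 73.62%

Space savings = 1 - 19602/74315 = 73.62%


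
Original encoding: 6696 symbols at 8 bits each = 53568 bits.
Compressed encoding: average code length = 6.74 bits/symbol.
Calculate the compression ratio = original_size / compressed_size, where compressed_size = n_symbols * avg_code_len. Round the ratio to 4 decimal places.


original_size = n_symbols * orig_bits = 6696 * 8 = 53568 bits
compressed_size = n_symbols * avg_code_len = 6696 * 6.74 = 45131.04 bits
ratio = original_size / compressed_size = 53568 / 45131.04 = 1.1869

Compression ratio = 1.1869


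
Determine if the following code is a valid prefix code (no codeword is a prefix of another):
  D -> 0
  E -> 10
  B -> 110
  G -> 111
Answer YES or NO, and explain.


Checking each pair (does one codeword prefix another?):
  D='0' vs E='10': no prefix
  D='0' vs B='110': no prefix
  D='0' vs G='111': no prefix
  E='10' vs D='0': no prefix
  E='10' vs B='110': no prefix
  E='10' vs G='111': no prefix
  B='110' vs D='0': no prefix
  B='110' vs E='10': no prefix
  B='110' vs G='111': no prefix
  G='111' vs D='0': no prefix
  G='111' vs E='10': no prefix
  G='111' vs B='110': no prefix
No violation found over all pairs.

YES -- this is a valid prefix code. No codeword is a prefix of any other codeword.


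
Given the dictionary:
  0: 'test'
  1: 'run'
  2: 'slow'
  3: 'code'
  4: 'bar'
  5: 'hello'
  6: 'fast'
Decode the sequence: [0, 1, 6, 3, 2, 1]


Look up each index in the dictionary:
  0 -> 'test'
  1 -> 'run'
  6 -> 'fast'
  3 -> 'code'
  2 -> 'slow'
  1 -> 'run'

Decoded: "test run fast code slow run"


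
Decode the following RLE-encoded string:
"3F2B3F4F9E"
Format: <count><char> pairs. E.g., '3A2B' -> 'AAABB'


Expanding each <count><char> pair:
  3F -> 'FFF'
  2B -> 'BB'
  3F -> 'FFF'
  4F -> 'FFFF'
  9E -> 'EEEEEEEEE'

Decoded = FFFBBFFFFFFFEEEEEEEEE


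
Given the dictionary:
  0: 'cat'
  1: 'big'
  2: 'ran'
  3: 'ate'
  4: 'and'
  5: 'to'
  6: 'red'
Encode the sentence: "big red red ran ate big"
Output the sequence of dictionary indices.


Look up each word in the dictionary:
  'big' -> 1
  'red' -> 6
  'red' -> 6
  'ran' -> 2
  'ate' -> 3
  'big' -> 1

Encoded: [1, 6, 6, 2, 3, 1]


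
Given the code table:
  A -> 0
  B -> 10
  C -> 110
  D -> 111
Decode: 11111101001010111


Decoding:
111 -> D
111 -> D
0 -> A
10 -> B
0 -> A
10 -> B
10 -> B
111 -> D


Result: DDABABBD


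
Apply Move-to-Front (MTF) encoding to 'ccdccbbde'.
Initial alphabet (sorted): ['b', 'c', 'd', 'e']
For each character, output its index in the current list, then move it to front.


MTF encoding:
'c': index 1 in ['b', 'c', 'd', 'e'] -> ['c', 'b', 'd', 'e']
'c': index 0 in ['c', 'b', 'd', 'e'] -> ['c', 'b', 'd', 'e']
'd': index 2 in ['c', 'b', 'd', 'e'] -> ['d', 'c', 'b', 'e']
'c': index 1 in ['d', 'c', 'b', 'e'] -> ['c', 'd', 'b', 'e']
'c': index 0 in ['c', 'd', 'b', 'e'] -> ['c', 'd', 'b', 'e']
'b': index 2 in ['c', 'd', 'b', 'e'] -> ['b', 'c', 'd', 'e']
'b': index 0 in ['b', 'c', 'd', 'e'] -> ['b', 'c', 'd', 'e']
'd': index 2 in ['b', 'c', 'd', 'e'] -> ['d', 'b', 'c', 'e']
'e': index 3 in ['d', 'b', 'c', 'e'] -> ['e', 'd', 'b', 'c']


Output: [1, 0, 2, 1, 0, 2, 0, 2, 3]


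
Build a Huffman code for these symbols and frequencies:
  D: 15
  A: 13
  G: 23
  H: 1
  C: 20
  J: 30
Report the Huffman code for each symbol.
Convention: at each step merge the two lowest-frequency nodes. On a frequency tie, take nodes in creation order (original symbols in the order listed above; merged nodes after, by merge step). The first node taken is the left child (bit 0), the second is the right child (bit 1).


Huffman tree construction:
Step 1: Merge H(1) + A(13) = 14
Step 2: Merge (H+A)(14) + D(15) = 29
Step 3: Merge C(20) + G(23) = 43
Step 4: Merge ((H+A)+D)(29) + J(30) = 59
Step 5: Merge (C+G)(43) + (((H+A)+D)+J)(59) = 102
Read each symbol's code off the tree from the root (left child = 0, right child = 1).

Codes:
  D: 101 (length 3)
  A: 1001 (length 4)
  G: 01 (length 2)
  H: 1000 (length 4)
  C: 00 (length 2)
  J: 11 (length 2)
Average code length: 247/102 = 2.4216 bits/symbol


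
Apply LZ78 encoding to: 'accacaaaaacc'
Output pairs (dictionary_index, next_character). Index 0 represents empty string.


LZ78 encoding steps:
Dictionary: {0: ''}
Step 1: w='' (idx 0), next='a' -> output (0, 'a'), add 'a' as idx 1
Step 2: w='' (idx 0), next='c' -> output (0, 'c'), add 'c' as idx 2
Step 3: w='c' (idx 2), next='a' -> output (2, 'a'), add 'ca' as idx 3
Step 4: w='ca' (idx 3), next='a' -> output (3, 'a'), add 'caa' as idx 4
Step 5: w='a' (idx 1), next='a' -> output (1, 'a'), add 'aa' as idx 5
Step 6: w='a' (idx 1), next='c' -> output (1, 'c'), add 'ac' as idx 6
Step 7: w='c' (idx 2), end of input -> output (2, '')


Encoded: [(0, 'a'), (0, 'c'), (2, 'a'), (3, 'a'), (1, 'a'), (1, 'c'), (2, '')]


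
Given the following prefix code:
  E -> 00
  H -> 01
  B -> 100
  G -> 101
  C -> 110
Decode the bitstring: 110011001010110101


Decoding step by step:
Bits 110 -> C
Bits 01 -> H
Bits 100 -> B
Bits 101 -> G
Bits 01 -> H
Bits 101 -> G
Bits 01 -> H


Decoded message: CHBGHGH


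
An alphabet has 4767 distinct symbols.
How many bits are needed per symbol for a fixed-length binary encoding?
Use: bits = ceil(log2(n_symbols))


log2(4767) = 12.2189
Bracket: 2^12 = 4096 < 4767 <= 2^13 = 8192
So ceil(log2(4767)) = 13

bits = ceil(log2(4767)) = ceil(12.2189) = 13 bits


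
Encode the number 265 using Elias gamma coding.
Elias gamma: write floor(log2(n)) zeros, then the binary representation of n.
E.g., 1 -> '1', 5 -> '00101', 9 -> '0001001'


num_bits = floor(log2(265)) + 1 = 9
leading_zeros = num_bits - 1 = 8
binary(265) = 100001001

Elias gamma(265) = '00000000' + '100001001' = 00000000100001001 (17 bits)


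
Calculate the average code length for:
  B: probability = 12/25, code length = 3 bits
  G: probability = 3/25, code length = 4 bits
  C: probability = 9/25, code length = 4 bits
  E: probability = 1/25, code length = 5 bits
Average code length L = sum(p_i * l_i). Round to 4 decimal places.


Weighted contributions p_i * l_i:
  B: (12/25) * 3 = 36/25
  G: (3/25) * 4 = 12/25
  C: (9/25) * 4 = 36/25
  E: (1/25) * 5 = 5/25
Sum = (36 + 12 + 36 + 5)/25 = 89/25

L = 89/25 = 3.5600 bits/symbol


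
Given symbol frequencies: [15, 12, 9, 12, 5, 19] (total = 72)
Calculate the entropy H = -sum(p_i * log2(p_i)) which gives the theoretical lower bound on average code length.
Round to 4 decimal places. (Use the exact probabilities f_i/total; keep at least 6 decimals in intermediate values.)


Per-symbol terms -p_i * log2(p_i) with p_i = f_i/72:
  p = 15/72 = 0.208333: log2(p) = -2.263034, -p*log2(p) = 0.471466
  p = 12/72 = 0.166667: log2(p) = -2.584963, -p*log2(p) = 0.430827
  p = 9/72 = 0.125000: log2(p) = -3.000000, -p*log2(p) = 0.375000
  p = 12/72 = 0.166667: log2(p) = -2.584963, -p*log2(p) = 0.430827
  p = 5/72 = 0.069444: log2(p) = -3.847997, -p*log2(p) = 0.267222
  p = 19/72 = 0.263889: log2(p) = -1.921997, -p*log2(p) = 0.507194
H = 0.471466 + 0.430827 + 0.375000 + 0.430827 + 0.267222 + 0.507194 = 2.482536

H = 2.4825 bits/symbol


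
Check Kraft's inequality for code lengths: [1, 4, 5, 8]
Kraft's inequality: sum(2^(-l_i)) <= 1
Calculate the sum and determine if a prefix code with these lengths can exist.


Sum = 2^(-1) + 2^(-4) + 2^(-5) + 2^(-8)
    = 0.5 + 0.0625 + 0.03125 + 0.00390625
    = 153/256 = 0.59765625
Since 0.59765625 <= 1, Kraft's inequality IS satisfied.
A prefix code with these lengths CAN exist.

Kraft sum = 0.59765625. Satisfied.


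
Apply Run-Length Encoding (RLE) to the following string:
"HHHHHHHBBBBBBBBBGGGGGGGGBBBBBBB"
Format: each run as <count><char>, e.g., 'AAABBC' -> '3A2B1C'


Scanning runs left to right:
  i=0: run of 'H' x 7 -> '7H'
  i=7: run of 'B' x 9 -> '9B'
  i=16: run of 'G' x 8 -> '8G'
  i=24: run of 'B' x 7 -> '7B'

RLE = 7H9B8G7B


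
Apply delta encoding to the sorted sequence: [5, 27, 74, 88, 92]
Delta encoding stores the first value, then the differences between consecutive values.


First value: 5
Deltas:
  27 - 5 = 22
  74 - 27 = 47
  88 - 74 = 14
  92 - 88 = 4


Delta encoded: [5, 22, 47, 14, 4]


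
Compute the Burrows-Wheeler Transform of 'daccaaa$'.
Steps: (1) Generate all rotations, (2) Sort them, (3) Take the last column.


Rotations (sorted):
  0: $daccaaa -> last char: a
  1: a$daccaa -> last char: a
  2: aa$dacca -> last char: a
  3: aaa$dacc -> last char: c
  4: accaaa$d -> last char: d
  5: caaa$dac -> last char: c
  6: ccaaa$da -> last char: a
  7: daccaaa$ -> last char: $


BWT = aaacdca$


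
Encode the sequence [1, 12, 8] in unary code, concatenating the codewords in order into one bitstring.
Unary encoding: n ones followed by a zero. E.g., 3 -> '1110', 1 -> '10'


Encode each number as n ones followed by a terminating 0:
  1 -> 10 (2 bits)
  12 -> 1111111111110 (13 bits)
  8 -> 111111110 (9 bits)
Total length = 2 + 13 + 9 = 24 bits.

Unary([1, 12, 8]) = 101111111111110111111110 (24 bits)


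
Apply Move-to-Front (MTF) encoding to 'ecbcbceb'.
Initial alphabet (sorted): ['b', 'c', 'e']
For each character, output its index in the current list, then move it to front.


MTF encoding:
'e': index 2 in ['b', 'c', 'e'] -> ['e', 'b', 'c']
'c': index 2 in ['e', 'b', 'c'] -> ['c', 'e', 'b']
'b': index 2 in ['c', 'e', 'b'] -> ['b', 'c', 'e']
'c': index 1 in ['b', 'c', 'e'] -> ['c', 'b', 'e']
'b': index 1 in ['c', 'b', 'e'] -> ['b', 'c', 'e']
'c': index 1 in ['b', 'c', 'e'] -> ['c', 'b', 'e']
'e': index 2 in ['c', 'b', 'e'] -> ['e', 'c', 'b']
'b': index 2 in ['e', 'c', 'b'] -> ['b', 'e', 'c']


Output: [2, 2, 2, 1, 1, 1, 2, 2]


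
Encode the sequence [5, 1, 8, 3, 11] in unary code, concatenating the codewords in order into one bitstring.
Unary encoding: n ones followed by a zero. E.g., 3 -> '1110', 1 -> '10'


Encode each number as n ones followed by a terminating 0:
  5 -> 111110 (6 bits)
  1 -> 10 (2 bits)
  8 -> 111111110 (9 bits)
  3 -> 1110 (4 bits)
  11 -> 111111111110 (12 bits)
Total length = 6 + 2 + 9 + 4 + 12 = 33 bits.

Unary([5, 1, 8, 3, 11]) = 111110101111111101110111111111110 (33 bits)


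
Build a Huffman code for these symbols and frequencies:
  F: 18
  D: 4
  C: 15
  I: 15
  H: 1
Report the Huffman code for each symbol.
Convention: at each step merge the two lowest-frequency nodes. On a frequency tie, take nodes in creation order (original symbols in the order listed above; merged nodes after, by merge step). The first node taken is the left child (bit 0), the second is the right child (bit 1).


Huffman tree construction:
Step 1: Merge H(1) + D(4) = 5
Step 2: Merge (H+D)(5) + C(15) = 20
Step 3: Merge I(15) + F(18) = 33
Step 4: Merge ((H+D)+C)(20) + (I+F)(33) = 53
Read each symbol's code off the tree from the root (left child = 0, right child = 1).

Codes:
  F: 11 (length 2)
  D: 001 (length 3)
  C: 01 (length 2)
  I: 10 (length 2)
  H: 000 (length 3)
Average code length: 111/53 = 2.0943 bits/symbol


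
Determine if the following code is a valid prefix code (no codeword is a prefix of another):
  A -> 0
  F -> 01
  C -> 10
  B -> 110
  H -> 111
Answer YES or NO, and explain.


Checking each pair (does one codeword prefix another?):
  A='0' vs F='01': prefix -- VIOLATION

NO -- this is NOT a valid prefix code. A (0) is a prefix of F (01).


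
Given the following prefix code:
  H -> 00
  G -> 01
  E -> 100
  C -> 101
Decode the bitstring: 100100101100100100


Decoding step by step:
Bits 100 -> E
Bits 100 -> E
Bits 101 -> C
Bits 100 -> E
Bits 100 -> E
Bits 100 -> E


Decoded message: EECEEE


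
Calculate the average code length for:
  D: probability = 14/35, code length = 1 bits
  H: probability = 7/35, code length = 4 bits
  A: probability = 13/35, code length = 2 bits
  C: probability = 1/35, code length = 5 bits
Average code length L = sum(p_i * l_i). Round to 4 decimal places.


Weighted contributions p_i * l_i:
  D: (14/35) * 1 = 14/35
  H: (7/35) * 4 = 28/35
  A: (13/35) * 2 = 26/35
  C: (1/35) * 5 = 5/35
Sum = (14 + 28 + 26 + 5)/35 = 73/35

L = 73/35 = 2.0857 bits/symbol


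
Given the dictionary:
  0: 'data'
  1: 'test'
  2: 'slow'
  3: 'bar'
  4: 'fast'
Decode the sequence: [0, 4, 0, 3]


Look up each index in the dictionary:
  0 -> 'data'
  4 -> 'fast'
  0 -> 'data'
  3 -> 'bar'

Decoded: "data fast data bar"


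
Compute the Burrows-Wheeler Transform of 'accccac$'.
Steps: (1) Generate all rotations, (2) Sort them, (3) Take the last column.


Rotations (sorted):
  0: $accccac -> last char: c
  1: ac$acccc -> last char: c
  2: accccac$ -> last char: $
  3: c$acccca -> last char: a
  4: cac$accc -> last char: c
  5: ccac$acc -> last char: c
  6: cccac$ac -> last char: c
  7: ccccac$a -> last char: a


BWT = cc$accca


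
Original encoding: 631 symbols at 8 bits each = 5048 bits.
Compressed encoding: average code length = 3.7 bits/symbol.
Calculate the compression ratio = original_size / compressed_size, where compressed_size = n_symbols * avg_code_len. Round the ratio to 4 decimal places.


original_size = n_symbols * orig_bits = 631 * 8 = 5048 bits
compressed_size = n_symbols * avg_code_len = 631 * 3.7 = 2334.7 bits
ratio = original_size / compressed_size = 5048 / 2334.7 = 2.1622

Compression ratio = 2.1622


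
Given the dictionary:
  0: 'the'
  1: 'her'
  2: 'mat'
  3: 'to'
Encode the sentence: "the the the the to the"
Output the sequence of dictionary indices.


Look up each word in the dictionary:
  'the' -> 0
  'the' -> 0
  'the' -> 0
  'the' -> 0
  'to' -> 3
  'the' -> 0

Encoded: [0, 0, 0, 0, 3, 0]


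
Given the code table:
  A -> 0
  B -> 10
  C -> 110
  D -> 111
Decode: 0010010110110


Decoding:
0 -> A
0 -> A
10 -> B
0 -> A
10 -> B
110 -> C
110 -> C


Result: AABABCC


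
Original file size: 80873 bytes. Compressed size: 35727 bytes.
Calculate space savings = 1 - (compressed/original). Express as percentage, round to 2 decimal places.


ratio = compressed/original = 35727/80873 = 0.441767
savings = 1 - ratio = 1 - 0.441767 = 0.558233
as a percentage: 0.558233 * 100 = 55.82%

Space savings = 1 - 35727/80873 = 55.82%


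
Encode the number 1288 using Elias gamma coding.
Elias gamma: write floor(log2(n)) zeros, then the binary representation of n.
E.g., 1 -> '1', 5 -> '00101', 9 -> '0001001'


num_bits = floor(log2(1288)) + 1 = 11
leading_zeros = num_bits - 1 = 10
binary(1288) = 10100001000

Elias gamma(1288) = '0000000000' + '10100001000' = 000000000010100001000 (21 bits)


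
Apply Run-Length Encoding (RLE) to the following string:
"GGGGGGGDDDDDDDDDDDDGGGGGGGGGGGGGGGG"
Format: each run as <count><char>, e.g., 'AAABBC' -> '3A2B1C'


Scanning runs left to right:
  i=0: run of 'G' x 7 -> '7G'
  i=7: run of 'D' x 12 -> '12D'
  i=19: run of 'G' x 16 -> '16G'

RLE = 7G12D16G


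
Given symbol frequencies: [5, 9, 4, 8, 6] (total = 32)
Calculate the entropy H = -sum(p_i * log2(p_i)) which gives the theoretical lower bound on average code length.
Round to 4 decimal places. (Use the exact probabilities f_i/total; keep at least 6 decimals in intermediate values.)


Per-symbol terms -p_i * log2(p_i) with p_i = f_i/32:
  p = 5/32 = 0.156250: log2(p) = -2.678072, -p*log2(p) = 0.418449
  p = 9/32 = 0.281250: log2(p) = -1.830075, -p*log2(p) = 0.514709
  p = 4/32 = 0.125000: log2(p) = -3.000000, -p*log2(p) = 0.375000
  p = 8/32 = 0.250000: log2(p) = -2.000000, -p*log2(p) = 0.500000
  p = 6/32 = 0.187500: log2(p) = -2.415037, -p*log2(p) = 0.452820
H = 0.418449 + 0.514709 + 0.375000 + 0.500000 + 0.452820 = 2.260978

H = 2.261 bits/symbol


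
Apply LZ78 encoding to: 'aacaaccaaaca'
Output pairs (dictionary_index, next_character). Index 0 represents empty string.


LZ78 encoding steps:
Dictionary: {0: ''}
Step 1: w='' (idx 0), next='a' -> output (0, 'a'), add 'a' as idx 1
Step 2: w='a' (idx 1), next='c' -> output (1, 'c'), add 'ac' as idx 2
Step 3: w='a' (idx 1), next='a' -> output (1, 'a'), add 'aa' as idx 3
Step 4: w='' (idx 0), next='c' -> output (0, 'c'), add 'c' as idx 4
Step 5: w='c' (idx 4), next='a' -> output (4, 'a'), add 'ca' as idx 5
Step 6: w='aa' (idx 3), next='c' -> output (3, 'c'), add 'aac' as idx 6
Step 7: w='a' (idx 1), end of input -> output (1, '')


Encoded: [(0, 'a'), (1, 'c'), (1, 'a'), (0, 'c'), (4, 'a'), (3, 'c'), (1, '')]


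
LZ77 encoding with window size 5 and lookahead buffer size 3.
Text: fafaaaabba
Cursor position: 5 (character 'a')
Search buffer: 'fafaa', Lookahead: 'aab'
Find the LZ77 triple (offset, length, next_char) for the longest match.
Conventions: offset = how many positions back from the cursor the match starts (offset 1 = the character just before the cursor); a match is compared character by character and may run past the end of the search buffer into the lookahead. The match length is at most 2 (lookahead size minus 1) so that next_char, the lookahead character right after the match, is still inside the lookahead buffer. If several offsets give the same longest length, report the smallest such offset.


Try each offset into the search buffer:
  offset=1 (pos 4, char 'a'): match length 2
  offset=2 (pos 3, char 'a'): match length 2
  offset=3 (pos 2, char 'f'): match length 0
  offset=4 (pos 1, char 'a'): match length 1
  offset=5 (pos 0, char 'f'): match length 0
Longest match has length 2, found at offsets 1, 2; take the smallest, offset 1.
next_char = character at position 5 + 2 = 7 -> 'b'

Best match: offset=1, length=2 (matching 'aa' starting at position 4)
LZ77 triple: (1, 2, 'b')


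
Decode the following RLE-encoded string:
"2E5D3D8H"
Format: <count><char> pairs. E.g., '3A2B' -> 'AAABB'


Expanding each <count><char> pair:
  2E -> 'EE'
  5D -> 'DDDDD'
  3D -> 'DDD'
  8H -> 'HHHHHHHH'

Decoded = EEDDDDDDDDHHHHHHHH


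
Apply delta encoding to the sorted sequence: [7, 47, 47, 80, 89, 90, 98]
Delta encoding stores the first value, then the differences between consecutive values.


First value: 7
Deltas:
  47 - 7 = 40
  47 - 47 = 0
  80 - 47 = 33
  89 - 80 = 9
  90 - 89 = 1
  98 - 90 = 8


Delta encoded: [7, 40, 0, 33, 9, 1, 8]


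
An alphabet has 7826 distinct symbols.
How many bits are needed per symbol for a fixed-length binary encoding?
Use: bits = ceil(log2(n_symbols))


log2(7826) = 12.9341
Bracket: 2^12 = 4096 < 7826 <= 2^13 = 8192
So ceil(log2(7826)) = 13

bits = ceil(log2(7826)) = ceil(12.9341) = 13 bits


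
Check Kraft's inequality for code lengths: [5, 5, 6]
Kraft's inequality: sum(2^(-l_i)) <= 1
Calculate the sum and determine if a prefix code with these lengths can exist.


Sum = 2^(-5) + 2^(-5) + 2^(-6)
    = 0.03125 + 0.03125 + 0.015625
    = 5/64 = 0.078125
Since 0.078125 <= 1, Kraft's inequality IS satisfied.
A prefix code with these lengths CAN exist.

Kraft sum = 0.078125. Satisfied.


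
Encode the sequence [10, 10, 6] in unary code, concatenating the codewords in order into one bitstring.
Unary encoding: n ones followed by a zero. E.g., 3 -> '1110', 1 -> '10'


Encode each number as n ones followed by a terminating 0:
  10 -> 11111111110 (11 bits)
  10 -> 11111111110 (11 bits)
  6 -> 1111110 (7 bits)
Total length = 11 + 11 + 7 = 29 bits.

Unary([10, 10, 6]) = 11111111110111111111101111110 (29 bits)


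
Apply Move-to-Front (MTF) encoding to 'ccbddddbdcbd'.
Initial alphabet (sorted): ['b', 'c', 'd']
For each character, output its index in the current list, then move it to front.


MTF encoding:
'c': index 1 in ['b', 'c', 'd'] -> ['c', 'b', 'd']
'c': index 0 in ['c', 'b', 'd'] -> ['c', 'b', 'd']
'b': index 1 in ['c', 'b', 'd'] -> ['b', 'c', 'd']
'd': index 2 in ['b', 'c', 'd'] -> ['d', 'b', 'c']
'd': index 0 in ['d', 'b', 'c'] -> ['d', 'b', 'c']
'd': index 0 in ['d', 'b', 'c'] -> ['d', 'b', 'c']
'd': index 0 in ['d', 'b', 'c'] -> ['d', 'b', 'c']
'b': index 1 in ['d', 'b', 'c'] -> ['b', 'd', 'c']
'd': index 1 in ['b', 'd', 'c'] -> ['d', 'b', 'c']
'c': index 2 in ['d', 'b', 'c'] -> ['c', 'd', 'b']
'b': index 2 in ['c', 'd', 'b'] -> ['b', 'c', 'd']
'd': index 2 in ['b', 'c', 'd'] -> ['d', 'b', 'c']


Output: [1, 0, 1, 2, 0, 0, 0, 1, 1, 2, 2, 2]


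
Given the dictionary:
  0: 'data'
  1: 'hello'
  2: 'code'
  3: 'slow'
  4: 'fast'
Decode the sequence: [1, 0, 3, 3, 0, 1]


Look up each index in the dictionary:
  1 -> 'hello'
  0 -> 'data'
  3 -> 'slow'
  3 -> 'slow'
  0 -> 'data'
  1 -> 'hello'

Decoded: "hello data slow slow data hello"


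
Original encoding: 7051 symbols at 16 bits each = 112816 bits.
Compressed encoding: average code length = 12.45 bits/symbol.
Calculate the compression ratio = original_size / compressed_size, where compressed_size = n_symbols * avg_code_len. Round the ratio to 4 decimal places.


original_size = n_symbols * orig_bits = 7051 * 16 = 112816 bits
compressed_size = n_symbols * avg_code_len = 7051 * 12.45 = 87784.95 bits
ratio = original_size / compressed_size = 112816 / 87784.95 = 1.2851

Compression ratio = 1.2851


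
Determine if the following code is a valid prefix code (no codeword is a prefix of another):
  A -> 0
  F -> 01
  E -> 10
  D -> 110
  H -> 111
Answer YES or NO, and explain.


Checking each pair (does one codeword prefix another?):
  A='0' vs F='01': prefix -- VIOLATION

NO -- this is NOT a valid prefix code. A (0) is a prefix of F (01).


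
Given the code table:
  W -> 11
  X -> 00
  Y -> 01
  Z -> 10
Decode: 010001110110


Decoding:
01 -> Y
00 -> X
01 -> Y
11 -> W
01 -> Y
10 -> Z


Result: YXYWYZ


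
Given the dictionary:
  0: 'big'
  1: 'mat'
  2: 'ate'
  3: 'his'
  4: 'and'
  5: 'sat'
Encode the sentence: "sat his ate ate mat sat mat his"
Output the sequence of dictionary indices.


Look up each word in the dictionary:
  'sat' -> 5
  'his' -> 3
  'ate' -> 2
  'ate' -> 2
  'mat' -> 1
  'sat' -> 5
  'mat' -> 1
  'his' -> 3

Encoded: [5, 3, 2, 2, 1, 5, 1, 3]


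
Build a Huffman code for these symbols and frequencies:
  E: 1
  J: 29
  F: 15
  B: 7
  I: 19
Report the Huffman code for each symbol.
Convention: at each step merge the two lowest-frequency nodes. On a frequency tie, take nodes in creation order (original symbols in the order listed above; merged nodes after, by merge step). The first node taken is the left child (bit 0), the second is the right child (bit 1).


Huffman tree construction:
Step 1: Merge E(1) + B(7) = 8
Step 2: Merge (E+B)(8) + F(15) = 23
Step 3: Merge I(19) + ((E+B)+F)(23) = 42
Step 4: Merge J(29) + (I+((E+B)+F))(42) = 71
Read each symbol's code off the tree from the root (left child = 0, right child = 1).

Codes:
  E: 1100 (length 4)
  J: 0 (length 1)
  F: 111 (length 3)
  B: 1101 (length 4)
  I: 10 (length 2)
Average code length: 144/71 = 2.0282 bits/symbol


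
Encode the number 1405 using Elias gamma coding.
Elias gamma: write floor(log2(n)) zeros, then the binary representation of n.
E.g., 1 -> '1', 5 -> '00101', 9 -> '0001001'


num_bits = floor(log2(1405)) + 1 = 11
leading_zeros = num_bits - 1 = 10
binary(1405) = 10101111101

Elias gamma(1405) = '0000000000' + '10101111101' = 000000000010101111101 (21 bits)


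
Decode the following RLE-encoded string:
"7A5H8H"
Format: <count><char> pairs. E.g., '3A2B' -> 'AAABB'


Expanding each <count><char> pair:
  7A -> 'AAAAAAA'
  5H -> 'HHHHH'
  8H -> 'HHHHHHHH'

Decoded = AAAAAAAHHHHHHHHHHHHH


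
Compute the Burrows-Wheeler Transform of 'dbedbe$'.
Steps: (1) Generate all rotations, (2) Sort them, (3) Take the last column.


Rotations (sorted):
  0: $dbedbe -> last char: e
  1: be$dbed -> last char: d
  2: bedbe$d -> last char: d
  3: dbe$dbe -> last char: e
  4: dbedbe$ -> last char: $
  5: e$dbedb -> last char: b
  6: edbe$db -> last char: b


BWT = edde$bb


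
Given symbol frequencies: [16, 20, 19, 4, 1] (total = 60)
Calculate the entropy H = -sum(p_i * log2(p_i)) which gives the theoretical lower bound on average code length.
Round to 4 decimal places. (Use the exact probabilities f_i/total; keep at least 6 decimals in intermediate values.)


Per-symbol terms -p_i * log2(p_i) with p_i = f_i/60:
  p = 16/60 = 0.266667: log2(p) = -1.906891, -p*log2(p) = 0.508504
  p = 20/60 = 0.333333: log2(p) = -1.584963, -p*log2(p) = 0.528321
  p = 19/60 = 0.316667: log2(p) = -1.658963, -p*log2(p) = 0.525338
  p = 4/60 = 0.066667: log2(p) = -3.906891, -p*log2(p) = 0.260459
  p = 1/60 = 0.016667: log2(p) = -5.906891, -p*log2(p) = 0.098448
H = 0.508504 + 0.528321 + 0.525338 + 0.260459 + 0.098448 = 1.921070

H = 1.9211 bits/symbol


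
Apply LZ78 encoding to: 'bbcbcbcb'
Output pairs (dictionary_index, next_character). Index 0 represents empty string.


LZ78 encoding steps:
Dictionary: {0: ''}
Step 1: w='' (idx 0), next='b' -> output (0, 'b'), add 'b' as idx 1
Step 2: w='b' (idx 1), next='c' -> output (1, 'c'), add 'bc' as idx 2
Step 3: w='bc' (idx 2), next='b' -> output (2, 'b'), add 'bcb' as idx 3
Step 4: w='' (idx 0), next='c' -> output (0, 'c'), add 'c' as idx 4
Step 5: w='b' (idx 1), end of input -> output (1, '')


Encoded: [(0, 'b'), (1, 'c'), (2, 'b'), (0, 'c'), (1, '')]


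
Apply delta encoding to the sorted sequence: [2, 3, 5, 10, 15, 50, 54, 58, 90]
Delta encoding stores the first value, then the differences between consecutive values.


First value: 2
Deltas:
  3 - 2 = 1
  5 - 3 = 2
  10 - 5 = 5
  15 - 10 = 5
  50 - 15 = 35
  54 - 50 = 4
  58 - 54 = 4
  90 - 58 = 32


Delta encoded: [2, 1, 2, 5, 5, 35, 4, 4, 32]


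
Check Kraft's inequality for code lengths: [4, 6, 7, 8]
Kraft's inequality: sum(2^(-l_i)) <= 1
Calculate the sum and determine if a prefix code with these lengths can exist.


Sum = 2^(-4) + 2^(-6) + 2^(-7) + 2^(-8)
    = 0.0625 + 0.015625 + 0.0078125 + 0.00390625
    = 23/256 = 0.08984375
Since 0.08984375 <= 1, Kraft's inequality IS satisfied.
A prefix code with these lengths CAN exist.

Kraft sum = 0.08984375. Satisfied.


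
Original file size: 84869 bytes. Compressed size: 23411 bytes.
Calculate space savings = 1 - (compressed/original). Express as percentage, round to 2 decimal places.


ratio = compressed/original = 23411/84869 = 0.275849
savings = 1 - ratio = 1 - 0.275849 = 0.724151
as a percentage: 0.724151 * 100 = 72.42%

Space savings = 1 - 23411/84869 = 72.42%


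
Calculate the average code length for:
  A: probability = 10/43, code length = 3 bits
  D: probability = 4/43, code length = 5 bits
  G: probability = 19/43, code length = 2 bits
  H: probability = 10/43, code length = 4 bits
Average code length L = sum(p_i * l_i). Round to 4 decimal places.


Weighted contributions p_i * l_i:
  A: (10/43) * 3 = 30/43
  D: (4/43) * 5 = 20/43
  G: (19/43) * 2 = 38/43
  H: (10/43) * 4 = 40/43
Sum = (30 + 20 + 38 + 40)/43 = 128/43

L = 128/43 = 2.9767 bits/symbol


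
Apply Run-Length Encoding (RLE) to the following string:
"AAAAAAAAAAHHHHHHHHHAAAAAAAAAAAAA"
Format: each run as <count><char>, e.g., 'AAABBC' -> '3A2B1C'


Scanning runs left to right:
  i=0: run of 'A' x 10 -> '10A'
  i=10: run of 'H' x 9 -> '9H'
  i=19: run of 'A' x 13 -> '13A'

RLE = 10A9H13A


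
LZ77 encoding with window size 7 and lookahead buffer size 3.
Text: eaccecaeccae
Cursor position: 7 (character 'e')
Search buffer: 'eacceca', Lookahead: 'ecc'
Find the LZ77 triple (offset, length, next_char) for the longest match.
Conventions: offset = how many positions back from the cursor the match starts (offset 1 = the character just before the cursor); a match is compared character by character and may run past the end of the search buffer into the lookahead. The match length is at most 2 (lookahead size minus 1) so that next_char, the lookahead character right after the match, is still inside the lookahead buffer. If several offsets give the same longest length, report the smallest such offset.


Try each offset into the search buffer:
  offset=1 (pos 6, char 'a'): match length 0
  offset=2 (pos 5, char 'c'): match length 0
  offset=3 (pos 4, char 'e'): match length 2
  offset=4 (pos 3, char 'c'): match length 0
  offset=5 (pos 2, char 'c'): match length 0
  offset=6 (pos 1, char 'a'): match length 0
  offset=7 (pos 0, char 'e'): match length 1
Longest match has length 2 at offset 3.
next_char = character at position 7 + 2 = 9 -> 'c'

Best match: offset=3, length=2 (matching 'ec' starting at position 4)
LZ77 triple: (3, 2, 'c')


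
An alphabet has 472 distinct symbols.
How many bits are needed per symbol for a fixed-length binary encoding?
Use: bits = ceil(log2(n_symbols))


log2(472) = 8.8826
Bracket: 2^8 = 256 < 472 <= 2^9 = 512
So ceil(log2(472)) = 9

bits = ceil(log2(472)) = ceil(8.8826) = 9 bits


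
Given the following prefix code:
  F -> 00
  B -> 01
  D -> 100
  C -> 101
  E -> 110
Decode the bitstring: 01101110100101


Decoding step by step:
Bits 01 -> B
Bits 101 -> C
Bits 110 -> E
Bits 100 -> D
Bits 101 -> C


Decoded message: BCEDC


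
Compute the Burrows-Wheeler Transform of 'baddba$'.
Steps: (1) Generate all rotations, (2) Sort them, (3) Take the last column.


Rotations (sorted):
  0: $baddba -> last char: a
  1: a$baddb -> last char: b
  2: addba$b -> last char: b
  3: ba$badd -> last char: d
  4: baddba$ -> last char: $
  5: dba$bad -> last char: d
  6: ddba$ba -> last char: a


BWT = abbd$da


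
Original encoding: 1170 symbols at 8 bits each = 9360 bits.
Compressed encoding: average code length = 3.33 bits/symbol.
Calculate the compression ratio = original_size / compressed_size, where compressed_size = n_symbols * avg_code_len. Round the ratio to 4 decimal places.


original_size = n_symbols * orig_bits = 1170 * 8 = 9360 bits
compressed_size = n_symbols * avg_code_len = 1170 * 3.33 = 3896.1 bits
ratio = original_size / compressed_size = 9360 / 3896.1 = 2.4024

Compression ratio = 2.4024


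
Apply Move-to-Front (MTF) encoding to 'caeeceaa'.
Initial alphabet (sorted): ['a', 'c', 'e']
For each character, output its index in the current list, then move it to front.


MTF encoding:
'c': index 1 in ['a', 'c', 'e'] -> ['c', 'a', 'e']
'a': index 1 in ['c', 'a', 'e'] -> ['a', 'c', 'e']
'e': index 2 in ['a', 'c', 'e'] -> ['e', 'a', 'c']
'e': index 0 in ['e', 'a', 'c'] -> ['e', 'a', 'c']
'c': index 2 in ['e', 'a', 'c'] -> ['c', 'e', 'a']
'e': index 1 in ['c', 'e', 'a'] -> ['e', 'c', 'a']
'a': index 2 in ['e', 'c', 'a'] -> ['a', 'e', 'c']
'a': index 0 in ['a', 'e', 'c'] -> ['a', 'e', 'c']


Output: [1, 1, 2, 0, 2, 1, 2, 0]


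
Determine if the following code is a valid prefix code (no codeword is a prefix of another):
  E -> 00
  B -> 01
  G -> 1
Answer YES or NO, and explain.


Checking each pair (does one codeword prefix another?):
  E='00' vs B='01': no prefix
  E='00' vs G='1': no prefix
  B='01' vs E='00': no prefix
  B='01' vs G='1': no prefix
  G='1' vs E='00': no prefix
  G='1' vs B='01': no prefix
No violation found over all pairs.

YES -- this is a valid prefix code. No codeword is a prefix of any other codeword.


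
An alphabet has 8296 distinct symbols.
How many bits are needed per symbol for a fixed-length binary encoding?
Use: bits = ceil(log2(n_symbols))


log2(8296) = 13.0182
Bracket: 2^13 = 8192 < 8296 <= 2^14 = 16384
So ceil(log2(8296)) = 14

bits = ceil(log2(8296)) = ceil(13.0182) = 14 bits


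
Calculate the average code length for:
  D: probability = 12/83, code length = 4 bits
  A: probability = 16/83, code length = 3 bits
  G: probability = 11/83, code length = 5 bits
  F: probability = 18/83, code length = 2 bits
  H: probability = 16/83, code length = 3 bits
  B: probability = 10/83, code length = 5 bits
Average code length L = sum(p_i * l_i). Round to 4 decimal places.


Weighted contributions p_i * l_i:
  D: (12/83) * 4 = 48/83
  A: (16/83) * 3 = 48/83
  G: (11/83) * 5 = 55/83
  F: (18/83) * 2 = 36/83
  H: (16/83) * 3 = 48/83
  B: (10/83) * 5 = 50/83
Sum = (48 + 48 + 55 + 36 + 48 + 50)/83 = 285/83

L = 285/83 = 3.4337 bits/symbol


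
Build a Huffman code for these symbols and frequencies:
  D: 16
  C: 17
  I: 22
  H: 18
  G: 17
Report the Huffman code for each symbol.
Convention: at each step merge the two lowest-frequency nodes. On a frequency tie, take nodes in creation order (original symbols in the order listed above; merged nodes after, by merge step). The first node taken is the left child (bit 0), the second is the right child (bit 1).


Huffman tree construction:
Step 1: Merge D(16) + C(17) = 33
Step 2: Merge G(17) + H(18) = 35
Step 3: Merge I(22) + (D+C)(33) = 55
Step 4: Merge (G+H)(35) + (I+(D+C))(55) = 90
Read each symbol's code off the tree from the root (left child = 0, right child = 1).

Codes:
  D: 110 (length 3)
  C: 111 (length 3)
  I: 10 (length 2)
  H: 01 (length 2)
  G: 00 (length 2)
Average code length: 213/90 = 2.3667 bits/symbol


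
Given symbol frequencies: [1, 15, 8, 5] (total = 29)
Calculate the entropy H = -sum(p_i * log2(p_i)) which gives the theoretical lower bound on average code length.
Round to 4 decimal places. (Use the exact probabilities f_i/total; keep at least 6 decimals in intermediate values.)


Per-symbol terms -p_i * log2(p_i) with p_i = f_i/29:
  p = 1/29 = 0.034483: log2(p) = -4.857981, -p*log2(p) = 0.167517
  p = 15/29 = 0.517241: log2(p) = -0.951090, -p*log2(p) = 0.491943
  p = 8/29 = 0.275862: log2(p) = -1.857981, -p*log2(p) = 0.512546
  p = 5/29 = 0.172414: log2(p) = -2.536053, -p*log2(p) = 0.437251
H = 0.167517 + 0.491943 + 0.512546 + 0.437251 = 1.609257

H = 1.6093 bits/symbol


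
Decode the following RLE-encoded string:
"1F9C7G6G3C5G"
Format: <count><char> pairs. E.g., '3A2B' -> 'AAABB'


Expanding each <count><char> pair:
  1F -> 'F'
  9C -> 'CCCCCCCCC'
  7G -> 'GGGGGGG'
  6G -> 'GGGGGG'
  3C -> 'CCC'
  5G -> 'GGGGG'

Decoded = FCCCCCCCCCGGGGGGGGGGGGGCCCGGGGG


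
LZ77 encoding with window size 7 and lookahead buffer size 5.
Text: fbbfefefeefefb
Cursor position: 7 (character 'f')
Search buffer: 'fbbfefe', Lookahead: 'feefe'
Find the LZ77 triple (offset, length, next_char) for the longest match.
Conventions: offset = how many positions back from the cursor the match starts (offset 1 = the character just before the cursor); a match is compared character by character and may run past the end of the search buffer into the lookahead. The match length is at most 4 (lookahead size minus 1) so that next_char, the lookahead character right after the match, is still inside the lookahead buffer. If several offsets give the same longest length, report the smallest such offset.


Try each offset into the search buffer:
  offset=1 (pos 6, char 'e'): match length 0
  offset=2 (pos 5, char 'f'): match length 2
  offset=3 (pos 4, char 'e'): match length 0
  offset=4 (pos 3, char 'f'): match length 2
  offset=5 (pos 2, char 'b'): match length 0
  offset=6 (pos 1, char 'b'): match length 0
  offset=7 (pos 0, char 'f'): match length 1
Longest match has length 2, found at offsets 2, 4; take the smallest, offset 2.
next_char = character at position 7 + 2 = 9 -> 'e'

Best match: offset=2, length=2 (matching 'fe' starting at position 5)
LZ77 triple: (2, 2, 'e')


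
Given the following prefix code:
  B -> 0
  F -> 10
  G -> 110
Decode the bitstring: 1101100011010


Decoding step by step:
Bits 110 -> G
Bits 110 -> G
Bits 0 -> B
Bits 0 -> B
Bits 110 -> G
Bits 10 -> F


Decoded message: GGBBGF


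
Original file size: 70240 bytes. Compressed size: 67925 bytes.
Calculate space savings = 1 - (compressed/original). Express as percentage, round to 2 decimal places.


ratio = compressed/original = 67925/70240 = 0.967042
savings = 1 - ratio = 1 - 0.967042 = 0.032958
as a percentage: 0.032958 * 100 = 3.3%

Space savings = 1 - 67925/70240 = 3.3%


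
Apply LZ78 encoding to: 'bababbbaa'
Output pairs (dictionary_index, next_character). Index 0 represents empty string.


LZ78 encoding steps:
Dictionary: {0: ''}
Step 1: w='' (idx 0), next='b' -> output (0, 'b'), add 'b' as idx 1
Step 2: w='' (idx 0), next='a' -> output (0, 'a'), add 'a' as idx 2
Step 3: w='b' (idx 1), next='a' -> output (1, 'a'), add 'ba' as idx 3
Step 4: w='b' (idx 1), next='b' -> output (1, 'b'), add 'bb' as idx 4
Step 5: w='ba' (idx 3), next='a' -> output (3, 'a'), add 'baa' as idx 5


Encoded: [(0, 'b'), (0, 'a'), (1, 'a'), (1, 'b'), (3, 'a')]


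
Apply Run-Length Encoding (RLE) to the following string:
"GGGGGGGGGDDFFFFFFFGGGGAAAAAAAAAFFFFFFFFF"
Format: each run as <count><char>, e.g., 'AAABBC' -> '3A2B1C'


Scanning runs left to right:
  i=0: run of 'G' x 9 -> '9G'
  i=9: run of 'D' x 2 -> '2D'
  i=11: run of 'F' x 7 -> '7F'
  i=18: run of 'G' x 4 -> '4G'
  i=22: run of 'A' x 9 -> '9A'
  i=31: run of 'F' x 9 -> '9F'

RLE = 9G2D7F4G9A9F


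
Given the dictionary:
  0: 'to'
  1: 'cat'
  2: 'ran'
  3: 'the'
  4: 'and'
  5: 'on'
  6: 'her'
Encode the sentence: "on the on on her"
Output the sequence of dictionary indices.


Look up each word in the dictionary:
  'on' -> 5
  'the' -> 3
  'on' -> 5
  'on' -> 5
  'her' -> 6

Encoded: [5, 3, 5, 5, 6]


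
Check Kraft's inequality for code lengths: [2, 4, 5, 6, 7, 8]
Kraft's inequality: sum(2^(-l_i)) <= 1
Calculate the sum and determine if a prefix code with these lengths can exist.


Sum = 2^(-2) + 2^(-4) + 2^(-5) + 2^(-6) + 2^(-7) + 2^(-8)
    = 0.25 + 0.0625 + 0.03125 + 0.015625 + 0.0078125 + 0.00390625
    = 95/256 = 0.37109375
Since 0.37109375 <= 1, Kraft's inequality IS satisfied.
A prefix code with these lengths CAN exist.

Kraft sum = 0.37109375. Satisfied.


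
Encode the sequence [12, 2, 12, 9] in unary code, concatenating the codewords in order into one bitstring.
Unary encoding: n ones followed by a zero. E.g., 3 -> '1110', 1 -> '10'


Encode each number as n ones followed by a terminating 0:
  12 -> 1111111111110 (13 bits)
  2 -> 110 (3 bits)
  12 -> 1111111111110 (13 bits)
  9 -> 1111111110 (10 bits)
Total length = 13 + 3 + 13 + 10 = 39 bits.

Unary([12, 2, 12, 9]) = 111111111111011011111111111101111111110 (39 bits)


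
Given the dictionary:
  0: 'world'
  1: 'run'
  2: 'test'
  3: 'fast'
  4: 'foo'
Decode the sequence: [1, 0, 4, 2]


Look up each index in the dictionary:
  1 -> 'run'
  0 -> 'world'
  4 -> 'foo'
  2 -> 'test'

Decoded: "run world foo test"


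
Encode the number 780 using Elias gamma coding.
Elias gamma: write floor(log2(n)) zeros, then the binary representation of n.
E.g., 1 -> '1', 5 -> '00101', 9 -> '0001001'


num_bits = floor(log2(780)) + 1 = 10
leading_zeros = num_bits - 1 = 9
binary(780) = 1100001100

Elias gamma(780) = '000000000' + '1100001100' = 0000000001100001100 (19 bits)


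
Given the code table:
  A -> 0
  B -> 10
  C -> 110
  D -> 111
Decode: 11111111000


Decoding:
111 -> D
111 -> D
110 -> C
0 -> A
0 -> A


Result: DDCAA


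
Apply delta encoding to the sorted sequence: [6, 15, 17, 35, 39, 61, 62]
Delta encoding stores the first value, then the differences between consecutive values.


First value: 6
Deltas:
  15 - 6 = 9
  17 - 15 = 2
  35 - 17 = 18
  39 - 35 = 4
  61 - 39 = 22
  62 - 61 = 1


Delta encoded: [6, 9, 2, 18, 4, 22, 1]


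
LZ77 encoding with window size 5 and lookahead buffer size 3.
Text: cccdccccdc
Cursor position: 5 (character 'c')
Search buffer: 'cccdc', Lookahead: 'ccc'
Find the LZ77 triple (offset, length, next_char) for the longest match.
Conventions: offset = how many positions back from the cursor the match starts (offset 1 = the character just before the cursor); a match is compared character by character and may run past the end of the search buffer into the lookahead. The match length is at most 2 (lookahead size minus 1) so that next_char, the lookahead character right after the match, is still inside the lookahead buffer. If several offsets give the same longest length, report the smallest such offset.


Try each offset into the search buffer:
  offset=1 (pos 4, char 'c'): match length 2
  offset=2 (pos 3, char 'd'): match length 0
  offset=3 (pos 2, char 'c'): match length 1
  offset=4 (pos 1, char 'c'): match length 2
  offset=5 (pos 0, char 'c'): match length 2
Longest match has length 2, found at offsets 1, 4, 5; take the smallest, offset 1.
next_char = character at position 5 + 2 = 7 -> 'c'

Best match: offset=1, length=2 (matching 'cc' starting at position 4)
LZ77 triple: (1, 2, 'c')
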